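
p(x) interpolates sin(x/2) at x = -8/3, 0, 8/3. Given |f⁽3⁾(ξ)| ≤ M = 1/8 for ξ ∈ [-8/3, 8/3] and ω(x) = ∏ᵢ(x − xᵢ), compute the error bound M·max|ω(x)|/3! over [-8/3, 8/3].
64*sqrt(3)/729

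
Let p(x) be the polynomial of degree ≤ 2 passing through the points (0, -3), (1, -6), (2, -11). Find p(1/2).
-17/4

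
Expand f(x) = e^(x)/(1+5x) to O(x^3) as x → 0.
1 - 4*x + 41*x**2/2 + O(x**3)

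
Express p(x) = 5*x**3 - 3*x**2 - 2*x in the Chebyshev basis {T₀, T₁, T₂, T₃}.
(-3/2)T₀ + (7/4)T₁ + (-3/2)T₂ + (5/4)T₃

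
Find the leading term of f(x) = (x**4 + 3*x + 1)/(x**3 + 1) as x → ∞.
x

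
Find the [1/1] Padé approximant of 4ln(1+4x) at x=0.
16*x/(2*x + 1)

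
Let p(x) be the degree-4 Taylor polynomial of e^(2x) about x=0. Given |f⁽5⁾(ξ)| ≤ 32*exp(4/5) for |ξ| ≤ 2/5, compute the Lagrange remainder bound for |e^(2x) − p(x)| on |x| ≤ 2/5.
128*exp(4/5)/46875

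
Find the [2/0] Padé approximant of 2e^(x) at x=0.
x**2 + 2*x + 2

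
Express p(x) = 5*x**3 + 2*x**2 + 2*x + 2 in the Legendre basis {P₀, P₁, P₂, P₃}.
(8/3)P₀ + (5)P₁ + (4/3)P₂ + (2)P₃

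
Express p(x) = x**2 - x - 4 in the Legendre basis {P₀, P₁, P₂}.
(-11/3)P₀ - P₁ + (2/3)P₂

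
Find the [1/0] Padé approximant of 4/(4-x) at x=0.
x/4 + 1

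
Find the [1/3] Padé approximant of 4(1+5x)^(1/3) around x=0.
(50*x/3 + 4)/(125*x**3/81 - 25*x**2/18 + 5*x/2 + 1)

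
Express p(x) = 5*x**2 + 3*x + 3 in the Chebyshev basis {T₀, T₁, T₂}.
(11/2)T₀ + (3)T₁ + (5/2)T₂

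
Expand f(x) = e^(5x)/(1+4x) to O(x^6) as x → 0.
1 + x + 17*x**2/2 - 79*x**3/6 + 1889*x**4/24 - 6931*x**5/24 + O(x**6)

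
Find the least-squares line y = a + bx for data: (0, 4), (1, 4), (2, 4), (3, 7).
a = 17/5, b = 9/10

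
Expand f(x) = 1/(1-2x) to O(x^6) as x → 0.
1 + 2*x + 4*x**2 + 8*x**3 + 16*x**4 + 32*x**5 + O(x**6)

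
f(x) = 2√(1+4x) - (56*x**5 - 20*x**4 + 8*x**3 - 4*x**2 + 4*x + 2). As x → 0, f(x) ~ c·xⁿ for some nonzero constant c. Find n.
6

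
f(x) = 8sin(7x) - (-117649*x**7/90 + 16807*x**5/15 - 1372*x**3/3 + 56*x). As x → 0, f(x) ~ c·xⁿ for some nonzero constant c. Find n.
9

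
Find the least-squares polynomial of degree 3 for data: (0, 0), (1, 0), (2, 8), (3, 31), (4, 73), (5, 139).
11/126 + (-2393/756)x + (487/252)x² + (23/27)x³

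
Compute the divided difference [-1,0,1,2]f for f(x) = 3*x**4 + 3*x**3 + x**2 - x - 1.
9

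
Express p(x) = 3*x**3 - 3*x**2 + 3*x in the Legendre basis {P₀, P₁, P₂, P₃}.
-P₀ + (24/5)P₁ + (-2)P₂ + (6/5)P₃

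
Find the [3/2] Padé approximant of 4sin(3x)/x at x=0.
(12 - 63*x**2/5)/(9*x**2/20 + 1)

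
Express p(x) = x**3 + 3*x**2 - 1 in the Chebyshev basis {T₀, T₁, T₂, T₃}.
(1/2)T₀ + (3/4)T₁ + (3/2)T₂ + (1/4)T₃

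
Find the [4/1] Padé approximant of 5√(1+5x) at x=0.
(1875*x**4/128 - 125*x**3/8 + 225*x**2/8 + 30*x + 5)/(7*x/2 + 1)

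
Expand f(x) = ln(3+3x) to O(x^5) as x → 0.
log(3) + x - x**2/2 + x**3/3 - x**4/4 + O(x**5)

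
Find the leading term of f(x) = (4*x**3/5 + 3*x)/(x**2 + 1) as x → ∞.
4*x/5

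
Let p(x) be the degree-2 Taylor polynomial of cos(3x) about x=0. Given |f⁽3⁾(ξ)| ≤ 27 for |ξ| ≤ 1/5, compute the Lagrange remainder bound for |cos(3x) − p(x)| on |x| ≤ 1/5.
9/250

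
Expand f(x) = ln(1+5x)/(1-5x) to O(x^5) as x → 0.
5*x + 25*x**2/2 + 625*x**3/6 + 4375*x**4/12 + O(x**5)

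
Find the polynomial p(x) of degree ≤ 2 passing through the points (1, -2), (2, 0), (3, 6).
2*x**2 - 4*x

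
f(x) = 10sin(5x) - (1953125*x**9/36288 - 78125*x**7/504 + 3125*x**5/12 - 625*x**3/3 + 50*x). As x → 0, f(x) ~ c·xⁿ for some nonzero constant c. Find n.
11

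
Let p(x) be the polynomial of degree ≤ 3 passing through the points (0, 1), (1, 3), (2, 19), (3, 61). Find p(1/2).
1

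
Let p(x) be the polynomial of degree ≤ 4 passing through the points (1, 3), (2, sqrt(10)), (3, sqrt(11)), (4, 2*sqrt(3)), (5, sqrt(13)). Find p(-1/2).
-693*sqrt(10)/32 - 385*sqrt(3)/16 + 315*sqrt(13)/128 + 3465/128 + 1485*sqrt(11)/64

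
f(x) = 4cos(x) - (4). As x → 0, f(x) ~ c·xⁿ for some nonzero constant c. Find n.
2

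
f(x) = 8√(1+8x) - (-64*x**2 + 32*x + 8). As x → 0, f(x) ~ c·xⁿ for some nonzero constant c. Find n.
3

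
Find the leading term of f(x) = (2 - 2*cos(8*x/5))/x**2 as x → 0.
64/25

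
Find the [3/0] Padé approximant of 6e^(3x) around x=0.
27*x**3 + 27*x**2 + 18*x + 6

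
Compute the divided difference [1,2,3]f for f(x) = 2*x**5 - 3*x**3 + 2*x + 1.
162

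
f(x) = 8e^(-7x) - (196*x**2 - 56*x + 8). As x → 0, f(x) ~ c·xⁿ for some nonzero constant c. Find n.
3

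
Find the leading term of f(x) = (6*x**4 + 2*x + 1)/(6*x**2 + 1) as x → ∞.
x**2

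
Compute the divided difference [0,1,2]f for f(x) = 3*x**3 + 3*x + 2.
9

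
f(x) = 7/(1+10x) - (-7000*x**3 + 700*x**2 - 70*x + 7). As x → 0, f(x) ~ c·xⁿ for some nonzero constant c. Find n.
4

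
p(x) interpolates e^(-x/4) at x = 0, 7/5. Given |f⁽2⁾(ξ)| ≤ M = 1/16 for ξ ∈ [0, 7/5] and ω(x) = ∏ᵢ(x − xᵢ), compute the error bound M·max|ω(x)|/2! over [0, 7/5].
49/3200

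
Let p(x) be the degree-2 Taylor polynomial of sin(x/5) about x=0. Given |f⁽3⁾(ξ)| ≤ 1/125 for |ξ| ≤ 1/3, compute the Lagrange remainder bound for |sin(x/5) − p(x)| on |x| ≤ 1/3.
1/20250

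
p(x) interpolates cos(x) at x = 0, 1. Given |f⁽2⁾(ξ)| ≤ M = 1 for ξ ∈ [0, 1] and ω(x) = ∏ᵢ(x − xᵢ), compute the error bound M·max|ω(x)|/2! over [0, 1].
1/8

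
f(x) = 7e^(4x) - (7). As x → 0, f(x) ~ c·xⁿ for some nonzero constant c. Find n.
1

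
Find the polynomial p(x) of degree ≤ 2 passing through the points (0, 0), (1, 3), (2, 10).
2*x**2 + x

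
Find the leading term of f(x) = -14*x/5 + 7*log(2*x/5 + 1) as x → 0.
-14*x**2/25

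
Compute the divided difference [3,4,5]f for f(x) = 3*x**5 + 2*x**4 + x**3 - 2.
2186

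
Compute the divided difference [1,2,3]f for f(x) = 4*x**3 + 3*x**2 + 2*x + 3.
27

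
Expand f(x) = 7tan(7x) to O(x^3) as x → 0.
49*x + O(x**3)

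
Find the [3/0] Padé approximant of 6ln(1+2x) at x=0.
4*x*(4*x**2 - 3*x + 3)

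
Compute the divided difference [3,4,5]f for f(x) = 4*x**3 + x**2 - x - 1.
49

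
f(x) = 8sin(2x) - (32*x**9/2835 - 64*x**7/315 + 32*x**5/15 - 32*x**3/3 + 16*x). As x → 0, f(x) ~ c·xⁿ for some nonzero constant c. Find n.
11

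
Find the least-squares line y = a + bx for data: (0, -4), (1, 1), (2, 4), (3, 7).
a = -17/5, b = 18/5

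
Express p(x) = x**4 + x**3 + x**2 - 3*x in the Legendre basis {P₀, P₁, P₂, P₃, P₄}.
(8/15)P₀ + (-12/5)P₁ + (26/21)P₂ + (2/5)P₃ + (8/35)P₄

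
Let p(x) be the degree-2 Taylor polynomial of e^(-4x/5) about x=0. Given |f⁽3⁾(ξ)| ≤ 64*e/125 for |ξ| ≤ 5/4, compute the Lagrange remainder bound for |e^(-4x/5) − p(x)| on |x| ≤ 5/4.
e/6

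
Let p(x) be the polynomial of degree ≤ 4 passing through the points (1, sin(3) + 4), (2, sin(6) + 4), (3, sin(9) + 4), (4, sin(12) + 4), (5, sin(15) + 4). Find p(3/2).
35*sin(6)/32 - 35*sin(9)/64 + 7*sin(12)/32 - 5*sin(15)/128 + 35*sin(3)/128 + 4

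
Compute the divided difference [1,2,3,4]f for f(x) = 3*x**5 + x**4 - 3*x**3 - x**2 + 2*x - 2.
202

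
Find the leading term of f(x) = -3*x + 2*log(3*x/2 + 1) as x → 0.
-9*x**2/4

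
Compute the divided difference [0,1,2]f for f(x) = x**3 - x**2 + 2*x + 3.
2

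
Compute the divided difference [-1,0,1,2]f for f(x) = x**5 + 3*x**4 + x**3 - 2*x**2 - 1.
12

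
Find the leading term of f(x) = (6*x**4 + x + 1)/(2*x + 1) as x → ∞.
3*x**3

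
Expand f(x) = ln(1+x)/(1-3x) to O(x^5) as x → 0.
x + 5*x**2/2 + 47*x**3/6 + 93*x**4/4 + O(x**5)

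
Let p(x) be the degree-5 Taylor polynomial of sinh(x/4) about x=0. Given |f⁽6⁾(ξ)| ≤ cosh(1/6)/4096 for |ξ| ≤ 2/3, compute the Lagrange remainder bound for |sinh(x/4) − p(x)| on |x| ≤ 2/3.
cosh(1/6)/33592320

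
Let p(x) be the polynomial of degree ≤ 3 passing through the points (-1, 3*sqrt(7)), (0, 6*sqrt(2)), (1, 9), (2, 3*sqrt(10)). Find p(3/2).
-15*sqrt(2)/8 + 3*sqrt(7)/16 + 15*sqrt(10)/16 + 135/16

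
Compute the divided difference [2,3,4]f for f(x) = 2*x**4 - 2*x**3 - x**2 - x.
91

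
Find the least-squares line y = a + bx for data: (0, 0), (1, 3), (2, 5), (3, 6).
a = 1/2, b = 2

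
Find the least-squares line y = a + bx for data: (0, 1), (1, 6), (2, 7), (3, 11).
a = 8/5, b = 31/10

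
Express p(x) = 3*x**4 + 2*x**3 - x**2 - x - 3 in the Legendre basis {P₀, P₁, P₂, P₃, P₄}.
(-41/15)P₀ + (1/5)P₁ + (22/21)P₂ + (4/5)P₃ + (24/35)P₄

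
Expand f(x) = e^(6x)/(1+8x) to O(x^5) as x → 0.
1 - 2*x + 34*x**2 - 236*x**3 + 1942*x**4 + O(x**5)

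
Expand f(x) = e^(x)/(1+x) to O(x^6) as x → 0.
1 + x**2/2 - x**3/3 + 3*x**4/8 - 11*x**5/30 + O(x**6)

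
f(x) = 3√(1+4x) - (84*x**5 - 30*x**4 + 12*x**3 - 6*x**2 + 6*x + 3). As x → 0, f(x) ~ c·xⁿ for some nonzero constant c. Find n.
6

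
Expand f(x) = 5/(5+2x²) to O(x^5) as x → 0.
1 - 2*x**2/5 + 4*x**4/25 + O(x**5)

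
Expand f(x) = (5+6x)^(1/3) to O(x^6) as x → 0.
5**(1/3) + 2*5**(1/3)*x/5 - 4*5**(1/3)*x**2/25 + 8*5**(1/3)*x**3/75 - 32*5**(1/3)*x**4/375 + 704*5**(1/3)*x**5/9375 + O(x**6)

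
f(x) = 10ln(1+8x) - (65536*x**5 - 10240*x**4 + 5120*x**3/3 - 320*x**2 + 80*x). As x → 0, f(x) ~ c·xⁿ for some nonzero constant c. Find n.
6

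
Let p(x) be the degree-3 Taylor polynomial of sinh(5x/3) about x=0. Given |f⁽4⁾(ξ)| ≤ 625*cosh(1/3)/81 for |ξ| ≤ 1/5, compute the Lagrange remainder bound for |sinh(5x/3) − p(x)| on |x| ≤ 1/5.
cosh(1/3)/1944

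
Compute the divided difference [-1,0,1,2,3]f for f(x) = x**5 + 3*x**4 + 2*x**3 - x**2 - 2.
8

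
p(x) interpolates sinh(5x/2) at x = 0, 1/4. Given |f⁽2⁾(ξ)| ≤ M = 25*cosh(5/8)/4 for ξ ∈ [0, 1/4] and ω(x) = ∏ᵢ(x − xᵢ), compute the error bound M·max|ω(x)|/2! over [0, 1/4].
25*cosh(5/8)/512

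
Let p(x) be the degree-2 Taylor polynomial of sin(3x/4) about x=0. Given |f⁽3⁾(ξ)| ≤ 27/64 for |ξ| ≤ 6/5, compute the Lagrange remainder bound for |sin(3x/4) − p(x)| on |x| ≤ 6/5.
243/2000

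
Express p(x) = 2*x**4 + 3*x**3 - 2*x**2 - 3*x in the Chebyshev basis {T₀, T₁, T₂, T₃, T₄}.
(-1/4)T₀ + (-3/4)T₁ + (3/4)T₃ + (1/4)T₄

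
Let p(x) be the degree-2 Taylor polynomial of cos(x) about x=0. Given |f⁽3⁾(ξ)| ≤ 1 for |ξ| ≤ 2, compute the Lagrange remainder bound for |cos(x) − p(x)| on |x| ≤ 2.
4/3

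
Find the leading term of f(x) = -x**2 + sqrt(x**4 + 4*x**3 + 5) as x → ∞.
2*x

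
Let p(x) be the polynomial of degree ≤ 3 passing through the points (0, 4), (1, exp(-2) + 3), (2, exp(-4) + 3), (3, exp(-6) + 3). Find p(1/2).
(-5*exp(2) + 1 + 15*exp(4) + 53*exp(6))*exp(-6)/16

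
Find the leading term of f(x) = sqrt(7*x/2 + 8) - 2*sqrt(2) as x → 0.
7*sqrt(2)*x/16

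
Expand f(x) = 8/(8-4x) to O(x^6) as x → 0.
1 + x/2 + x**2/4 + x**3/8 + x**4/16 + x**5/32 + O(x**6)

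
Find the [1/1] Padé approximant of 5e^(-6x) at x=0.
(5 - 15*x)/(3*x + 1)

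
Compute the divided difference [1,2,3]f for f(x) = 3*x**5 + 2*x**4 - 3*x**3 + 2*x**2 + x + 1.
304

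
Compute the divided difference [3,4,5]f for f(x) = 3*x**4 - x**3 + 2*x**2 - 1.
281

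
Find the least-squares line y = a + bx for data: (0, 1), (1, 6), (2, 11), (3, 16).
a = 1, b = 5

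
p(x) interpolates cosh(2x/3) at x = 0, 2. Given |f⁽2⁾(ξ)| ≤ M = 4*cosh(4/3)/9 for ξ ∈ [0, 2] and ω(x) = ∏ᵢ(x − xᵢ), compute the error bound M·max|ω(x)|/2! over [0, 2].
2*cosh(4/3)/9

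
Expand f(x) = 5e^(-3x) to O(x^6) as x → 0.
5 - 15*x + 45*x**2/2 - 45*x**3/2 + 135*x**4/8 - 81*x**5/8 + O(x**6)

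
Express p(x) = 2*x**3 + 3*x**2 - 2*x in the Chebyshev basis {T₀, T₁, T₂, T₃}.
(3/2)T₀ + (-1/2)T₁ + (3/2)T₂ + (1/2)T₃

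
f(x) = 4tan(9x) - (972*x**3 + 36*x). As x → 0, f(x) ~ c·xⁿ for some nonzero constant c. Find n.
5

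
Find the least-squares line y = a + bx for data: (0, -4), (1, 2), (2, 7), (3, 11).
a = -7/2, b = 5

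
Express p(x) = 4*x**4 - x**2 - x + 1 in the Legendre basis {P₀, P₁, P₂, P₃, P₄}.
(22/15)P₀ - P₁ + (34/21)P₂ + (32/35)P₄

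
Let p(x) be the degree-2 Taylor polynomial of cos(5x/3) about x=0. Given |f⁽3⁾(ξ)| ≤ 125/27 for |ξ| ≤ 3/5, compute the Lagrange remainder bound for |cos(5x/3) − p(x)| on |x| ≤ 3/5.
1/6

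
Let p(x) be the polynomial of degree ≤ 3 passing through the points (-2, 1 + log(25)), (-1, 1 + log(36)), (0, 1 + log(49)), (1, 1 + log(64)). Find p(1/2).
-5*log(6)/8 + log(5)/8 + 1 + 15*log(2)/8 + 15*log(7)/8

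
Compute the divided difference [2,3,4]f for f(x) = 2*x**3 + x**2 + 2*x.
19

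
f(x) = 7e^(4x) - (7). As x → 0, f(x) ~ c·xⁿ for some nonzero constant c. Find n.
1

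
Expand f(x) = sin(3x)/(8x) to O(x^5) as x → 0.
3/8 - 9*x**2/16 + 81*x**4/320 + O(x**5)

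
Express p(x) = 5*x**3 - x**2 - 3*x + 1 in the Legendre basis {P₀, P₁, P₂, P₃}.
(2/3)P₀ + (-2/3)P₂ + (2)P₃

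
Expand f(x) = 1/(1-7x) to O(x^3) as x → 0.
1 + 7*x + 49*x**2 + O(x**3)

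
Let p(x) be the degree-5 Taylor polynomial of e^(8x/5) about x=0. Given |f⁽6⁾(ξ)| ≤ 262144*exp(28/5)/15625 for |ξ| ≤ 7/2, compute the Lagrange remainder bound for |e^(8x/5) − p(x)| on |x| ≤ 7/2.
30118144*exp(28/5)/703125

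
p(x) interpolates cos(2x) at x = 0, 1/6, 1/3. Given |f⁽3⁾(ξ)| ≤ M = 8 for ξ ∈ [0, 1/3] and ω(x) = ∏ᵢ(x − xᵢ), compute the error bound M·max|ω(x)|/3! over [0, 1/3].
sqrt(3)/729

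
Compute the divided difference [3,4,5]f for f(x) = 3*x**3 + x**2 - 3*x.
37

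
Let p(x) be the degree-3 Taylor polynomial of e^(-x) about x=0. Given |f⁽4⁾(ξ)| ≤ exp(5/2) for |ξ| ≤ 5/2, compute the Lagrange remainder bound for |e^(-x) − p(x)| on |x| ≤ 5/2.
625*exp(5/2)/384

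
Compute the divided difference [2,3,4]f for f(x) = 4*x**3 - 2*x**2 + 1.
34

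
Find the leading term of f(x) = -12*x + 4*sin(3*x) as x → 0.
-18*x**3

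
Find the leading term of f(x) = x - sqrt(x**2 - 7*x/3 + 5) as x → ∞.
7/6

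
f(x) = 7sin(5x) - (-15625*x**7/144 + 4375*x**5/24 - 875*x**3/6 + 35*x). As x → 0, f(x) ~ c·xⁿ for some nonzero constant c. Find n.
9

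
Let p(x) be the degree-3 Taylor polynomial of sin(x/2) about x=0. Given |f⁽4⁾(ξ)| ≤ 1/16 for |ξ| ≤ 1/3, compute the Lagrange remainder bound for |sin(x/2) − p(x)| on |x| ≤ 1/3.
1/31104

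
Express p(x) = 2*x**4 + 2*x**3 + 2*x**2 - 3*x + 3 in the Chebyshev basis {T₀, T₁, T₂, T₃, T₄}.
(19/4)T₀ + (-3/2)T₁ + (2)T₂ + (1/2)T₃ + (1/4)T₄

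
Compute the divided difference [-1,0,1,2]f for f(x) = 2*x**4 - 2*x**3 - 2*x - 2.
2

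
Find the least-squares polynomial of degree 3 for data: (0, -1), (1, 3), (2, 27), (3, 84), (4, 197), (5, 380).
-10/9 + (275/189)x + (47/252)x² + (319/108)x³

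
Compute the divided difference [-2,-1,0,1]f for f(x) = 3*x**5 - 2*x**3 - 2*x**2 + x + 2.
13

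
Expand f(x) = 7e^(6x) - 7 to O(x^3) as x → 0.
42*x + 126*x**2 + O(x**3)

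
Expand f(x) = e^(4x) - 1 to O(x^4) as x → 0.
4*x + 8*x**2 + 32*x**3/3 + O(x**4)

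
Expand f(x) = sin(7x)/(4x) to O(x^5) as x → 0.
7/4 - 343*x**2/24 + 16807*x**4/480 + O(x**5)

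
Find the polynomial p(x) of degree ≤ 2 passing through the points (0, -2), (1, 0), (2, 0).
-x**2 + 3*x - 2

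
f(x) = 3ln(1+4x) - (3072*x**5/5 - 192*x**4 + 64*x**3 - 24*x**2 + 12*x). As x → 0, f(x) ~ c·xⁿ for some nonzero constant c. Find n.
6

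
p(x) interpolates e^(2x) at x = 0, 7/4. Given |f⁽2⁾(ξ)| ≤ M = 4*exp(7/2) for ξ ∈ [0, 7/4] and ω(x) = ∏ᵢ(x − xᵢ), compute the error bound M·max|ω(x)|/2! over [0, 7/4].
49*exp(7/2)/32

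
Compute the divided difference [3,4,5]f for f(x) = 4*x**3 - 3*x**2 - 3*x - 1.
45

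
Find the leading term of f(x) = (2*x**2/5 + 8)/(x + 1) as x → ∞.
2*x/5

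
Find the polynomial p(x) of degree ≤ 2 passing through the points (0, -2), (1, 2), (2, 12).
3*x**2 + x - 2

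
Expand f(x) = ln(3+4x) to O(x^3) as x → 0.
log(3) + 4*x/3 - 8*x**2/9 + O(x**3)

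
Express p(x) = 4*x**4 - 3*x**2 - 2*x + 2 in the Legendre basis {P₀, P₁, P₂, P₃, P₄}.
(9/5)P₀ + (-2)P₁ + (2/7)P₂ + (32/35)P₄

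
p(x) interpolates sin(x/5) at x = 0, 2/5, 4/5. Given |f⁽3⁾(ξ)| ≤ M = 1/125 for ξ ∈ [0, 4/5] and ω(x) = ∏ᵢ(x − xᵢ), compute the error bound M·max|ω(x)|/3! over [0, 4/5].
8*sqrt(3)/421875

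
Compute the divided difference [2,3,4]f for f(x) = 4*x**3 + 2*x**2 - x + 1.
38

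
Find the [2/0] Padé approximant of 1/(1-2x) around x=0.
4*x**2 + 2*x + 1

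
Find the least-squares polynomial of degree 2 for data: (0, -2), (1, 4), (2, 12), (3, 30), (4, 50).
-62/35 + (15/7)x + (19/7)x²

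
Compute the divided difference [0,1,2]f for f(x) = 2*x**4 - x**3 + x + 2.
11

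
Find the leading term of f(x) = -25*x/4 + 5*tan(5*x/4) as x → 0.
625*x**3/192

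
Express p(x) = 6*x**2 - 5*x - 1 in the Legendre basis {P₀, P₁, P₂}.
P₀ + (-5)P₁ + (4)P₂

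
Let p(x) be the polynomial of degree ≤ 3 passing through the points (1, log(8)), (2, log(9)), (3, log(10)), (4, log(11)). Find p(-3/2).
-495*log(3)/8 - 105*log(11)/16 + 693*log(2)/16 + 385*log(10)/16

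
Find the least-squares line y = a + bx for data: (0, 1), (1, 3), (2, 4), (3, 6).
a = 11/10, b = 8/5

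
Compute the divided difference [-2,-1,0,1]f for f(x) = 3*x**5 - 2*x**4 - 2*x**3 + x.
17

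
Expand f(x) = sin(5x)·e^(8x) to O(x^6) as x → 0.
5*x + 40*x**2 + 835*x**3/6 + 260*x**4 + 5105*x**5/24 + O(x**6)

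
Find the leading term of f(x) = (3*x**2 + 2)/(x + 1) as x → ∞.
3*x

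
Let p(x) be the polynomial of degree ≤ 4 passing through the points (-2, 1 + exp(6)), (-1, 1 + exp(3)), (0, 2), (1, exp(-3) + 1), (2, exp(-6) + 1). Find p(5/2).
(-420*exp(3) + 315 + (-180*exp(3) + 506 + 35*exp(6))*exp(6))*exp(-6)/128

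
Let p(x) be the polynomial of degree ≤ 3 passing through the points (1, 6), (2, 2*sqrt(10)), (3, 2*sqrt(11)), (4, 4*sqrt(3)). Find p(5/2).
-sqrt(3)/4 - 3/8 + 9*sqrt(10)/8 + 9*sqrt(11)/8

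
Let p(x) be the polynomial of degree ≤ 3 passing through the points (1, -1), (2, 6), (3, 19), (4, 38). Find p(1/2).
-9/4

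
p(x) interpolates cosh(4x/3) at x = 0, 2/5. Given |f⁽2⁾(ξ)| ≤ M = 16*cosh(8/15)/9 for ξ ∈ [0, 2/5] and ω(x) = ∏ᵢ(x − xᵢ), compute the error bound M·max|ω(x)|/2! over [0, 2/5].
8*cosh(8/15)/225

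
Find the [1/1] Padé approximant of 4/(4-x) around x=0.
1/(1 - x/4)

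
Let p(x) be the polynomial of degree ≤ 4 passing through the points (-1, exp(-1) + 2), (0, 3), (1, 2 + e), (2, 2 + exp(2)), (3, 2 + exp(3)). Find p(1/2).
(-5 + e*(-20*exp(2) + 3*exp(3) + 90*e + 316))*exp(-1)/128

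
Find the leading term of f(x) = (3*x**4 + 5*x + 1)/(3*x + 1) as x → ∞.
x**3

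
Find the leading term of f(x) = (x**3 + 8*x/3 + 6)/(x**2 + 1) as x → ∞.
x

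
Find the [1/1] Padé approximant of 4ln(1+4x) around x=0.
16*x/(2*x + 1)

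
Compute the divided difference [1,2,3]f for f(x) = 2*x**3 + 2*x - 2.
12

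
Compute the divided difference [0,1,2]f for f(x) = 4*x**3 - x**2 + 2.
11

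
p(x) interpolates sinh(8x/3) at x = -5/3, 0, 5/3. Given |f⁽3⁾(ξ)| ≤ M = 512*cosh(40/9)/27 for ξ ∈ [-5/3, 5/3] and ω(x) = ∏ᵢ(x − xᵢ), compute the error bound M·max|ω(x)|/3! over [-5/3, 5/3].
64000*sqrt(3)*cosh(40/9)/19683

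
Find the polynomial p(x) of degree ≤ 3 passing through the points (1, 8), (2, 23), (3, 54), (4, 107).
x**3 + 2*x**2 + 2*x + 3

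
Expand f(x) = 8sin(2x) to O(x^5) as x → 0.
16*x - 32*x**3/3 + O(x**5)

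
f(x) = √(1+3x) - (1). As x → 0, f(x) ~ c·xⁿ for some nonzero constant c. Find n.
1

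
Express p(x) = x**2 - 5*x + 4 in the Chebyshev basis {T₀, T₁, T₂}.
(9/2)T₀ + (-5)T₁ + (1/2)T₂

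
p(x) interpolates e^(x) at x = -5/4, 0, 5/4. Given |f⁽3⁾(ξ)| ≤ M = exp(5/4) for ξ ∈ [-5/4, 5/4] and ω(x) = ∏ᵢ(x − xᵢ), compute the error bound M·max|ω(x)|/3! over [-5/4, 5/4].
125*sqrt(3)*exp(5/4)/1728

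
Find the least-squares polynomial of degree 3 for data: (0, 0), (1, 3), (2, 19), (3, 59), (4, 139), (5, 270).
-5/126 + (1181/756)x + (-19/36)x² + (119/54)x³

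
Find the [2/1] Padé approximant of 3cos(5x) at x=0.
3 - 75*x**2/2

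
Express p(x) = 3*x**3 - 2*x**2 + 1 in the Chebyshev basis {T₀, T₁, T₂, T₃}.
(9/4)T₁ - T₂ + (3/4)T₃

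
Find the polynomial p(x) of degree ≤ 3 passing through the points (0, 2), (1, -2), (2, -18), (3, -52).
-x**3 - 3*x**2 + 2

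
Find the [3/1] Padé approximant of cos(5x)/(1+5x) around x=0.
(125*x**3/24 - 175*x**2/12 + 5*x/12 + 1)/(65*x/12 + 1)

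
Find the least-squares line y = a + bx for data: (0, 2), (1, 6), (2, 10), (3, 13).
a = 11/5, b = 37/10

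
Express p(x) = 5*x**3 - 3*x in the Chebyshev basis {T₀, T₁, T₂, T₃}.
(3/4)T₁ + (5/4)T₃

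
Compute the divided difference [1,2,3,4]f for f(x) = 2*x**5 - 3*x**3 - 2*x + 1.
127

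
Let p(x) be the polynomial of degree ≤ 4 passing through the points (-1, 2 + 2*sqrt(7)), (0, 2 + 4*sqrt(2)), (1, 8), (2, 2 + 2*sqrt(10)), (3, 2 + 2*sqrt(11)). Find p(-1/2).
-41/32 - 5*sqrt(11)/64 + 7*sqrt(10)/16 + 35*sqrt(7)/64 + 35*sqrt(2)/8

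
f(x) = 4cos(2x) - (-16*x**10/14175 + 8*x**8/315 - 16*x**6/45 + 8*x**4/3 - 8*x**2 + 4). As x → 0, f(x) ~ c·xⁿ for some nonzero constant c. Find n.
12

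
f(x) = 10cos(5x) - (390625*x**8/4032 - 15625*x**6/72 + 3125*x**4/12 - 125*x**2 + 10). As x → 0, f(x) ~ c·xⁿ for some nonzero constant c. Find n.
10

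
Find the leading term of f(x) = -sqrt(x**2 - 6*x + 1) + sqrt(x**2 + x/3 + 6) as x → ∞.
19/6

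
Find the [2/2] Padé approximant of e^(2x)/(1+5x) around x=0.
(122*x**2/171 + 77*x/57 + 1)/(-553*x**2/171 + 248*x/57 + 1)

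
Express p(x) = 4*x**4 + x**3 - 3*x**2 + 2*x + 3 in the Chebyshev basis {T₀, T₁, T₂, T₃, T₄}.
(3)T₀ + (11/4)T₁ + (1/2)T₂ + (1/4)T₃ + (1/2)T₄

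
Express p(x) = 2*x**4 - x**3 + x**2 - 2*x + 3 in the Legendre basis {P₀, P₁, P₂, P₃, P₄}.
(56/15)P₀ + (-13/5)P₁ + (38/21)P₂ + (-2/5)P₃ + (16/35)P₄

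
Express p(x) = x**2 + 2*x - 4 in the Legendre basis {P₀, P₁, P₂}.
(-11/3)P₀ + (2)P₁ + (2/3)P₂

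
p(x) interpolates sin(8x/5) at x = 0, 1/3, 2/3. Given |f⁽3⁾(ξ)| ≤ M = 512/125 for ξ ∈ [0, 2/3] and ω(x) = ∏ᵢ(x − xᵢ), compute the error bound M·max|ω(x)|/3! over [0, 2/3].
512*sqrt(3)/91125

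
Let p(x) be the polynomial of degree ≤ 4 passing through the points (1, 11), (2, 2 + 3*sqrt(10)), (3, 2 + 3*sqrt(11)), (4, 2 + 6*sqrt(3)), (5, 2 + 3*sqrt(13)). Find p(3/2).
-105*sqrt(11)/64 - 15*sqrt(13)/128 + 21*sqrt(3)/16 + 571/128 + 105*sqrt(10)/32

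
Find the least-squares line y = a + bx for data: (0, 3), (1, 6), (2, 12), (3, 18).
a = 21/10, b = 51/10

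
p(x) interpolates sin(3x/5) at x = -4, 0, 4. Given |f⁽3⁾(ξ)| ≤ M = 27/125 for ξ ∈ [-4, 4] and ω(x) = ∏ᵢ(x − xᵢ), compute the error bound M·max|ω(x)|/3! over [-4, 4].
64*sqrt(3)/125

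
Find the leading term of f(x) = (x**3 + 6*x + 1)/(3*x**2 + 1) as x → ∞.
x/3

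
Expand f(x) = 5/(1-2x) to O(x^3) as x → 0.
5 + 10*x + 20*x**2 + O(x**3)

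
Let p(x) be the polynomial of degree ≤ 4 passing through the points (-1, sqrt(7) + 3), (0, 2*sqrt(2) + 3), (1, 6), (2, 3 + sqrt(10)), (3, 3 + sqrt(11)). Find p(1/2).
-5*sqrt(10)/32 - 5*sqrt(7)/128 + 3*sqrt(11)/128 + 15*sqrt(2)/16 + 327/64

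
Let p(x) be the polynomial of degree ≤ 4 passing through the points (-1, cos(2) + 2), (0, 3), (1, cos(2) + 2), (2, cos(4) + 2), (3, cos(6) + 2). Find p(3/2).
15*cos(4)/32 + 93*cos(2)/128 - 5*cos(6)/128 + 59/32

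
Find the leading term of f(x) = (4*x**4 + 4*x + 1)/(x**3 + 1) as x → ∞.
4*x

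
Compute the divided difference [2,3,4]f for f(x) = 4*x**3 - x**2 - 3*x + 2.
35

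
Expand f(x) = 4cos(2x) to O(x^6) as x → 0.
4 - 8*x**2 + 8*x**4/3 + O(x**6)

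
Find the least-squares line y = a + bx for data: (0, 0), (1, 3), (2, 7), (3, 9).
a = 1/10, b = 31/10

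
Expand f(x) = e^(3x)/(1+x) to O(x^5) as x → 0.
1 + 2*x + 5*x**2/2 + 2*x**3 + 11*x**4/8 + O(x**5)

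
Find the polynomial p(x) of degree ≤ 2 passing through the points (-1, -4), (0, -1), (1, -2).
-2*x**2 + x - 1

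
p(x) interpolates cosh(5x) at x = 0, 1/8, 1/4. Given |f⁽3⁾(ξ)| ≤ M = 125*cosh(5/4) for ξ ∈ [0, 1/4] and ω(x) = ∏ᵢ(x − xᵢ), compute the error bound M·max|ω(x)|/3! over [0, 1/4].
125*sqrt(3)*cosh(5/4)/13824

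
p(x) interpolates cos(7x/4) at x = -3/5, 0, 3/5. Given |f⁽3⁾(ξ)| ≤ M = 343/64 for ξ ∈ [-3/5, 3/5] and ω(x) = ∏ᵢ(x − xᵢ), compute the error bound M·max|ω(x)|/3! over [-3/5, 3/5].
343*sqrt(3)/8000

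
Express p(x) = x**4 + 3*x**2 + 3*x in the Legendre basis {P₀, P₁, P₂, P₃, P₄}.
(6/5)P₀ + (3)P₁ + (18/7)P₂ + (8/35)P₄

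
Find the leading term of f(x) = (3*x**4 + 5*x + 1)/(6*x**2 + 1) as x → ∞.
x**2/2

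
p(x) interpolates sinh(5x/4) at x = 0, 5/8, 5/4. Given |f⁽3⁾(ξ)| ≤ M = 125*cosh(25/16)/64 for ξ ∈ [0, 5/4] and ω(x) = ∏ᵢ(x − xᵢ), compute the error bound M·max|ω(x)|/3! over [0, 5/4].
15625*sqrt(3)*cosh(25/16)/884736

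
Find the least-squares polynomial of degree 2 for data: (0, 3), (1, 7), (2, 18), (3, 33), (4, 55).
102/35 + (11/7)x + (20/7)x²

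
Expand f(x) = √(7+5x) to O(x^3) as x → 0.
sqrt(7) + 5*sqrt(7)*x/14 - 25*sqrt(7)*x**2/392 + O(x**3)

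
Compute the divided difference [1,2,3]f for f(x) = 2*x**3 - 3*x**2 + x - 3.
9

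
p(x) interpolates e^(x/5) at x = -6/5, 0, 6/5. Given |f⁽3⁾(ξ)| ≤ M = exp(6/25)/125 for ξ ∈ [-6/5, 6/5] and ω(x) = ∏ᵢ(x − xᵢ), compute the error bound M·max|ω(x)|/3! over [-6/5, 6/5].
8*sqrt(3)*exp(6/25)/15625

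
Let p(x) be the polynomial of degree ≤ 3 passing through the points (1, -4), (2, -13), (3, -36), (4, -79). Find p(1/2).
-23/8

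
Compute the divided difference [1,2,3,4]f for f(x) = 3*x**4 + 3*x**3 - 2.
33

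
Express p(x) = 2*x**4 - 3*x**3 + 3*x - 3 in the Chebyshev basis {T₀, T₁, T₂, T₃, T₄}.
(-9/4)T₀ + (3/4)T₁ + T₂ + (-3/4)T₃ + (1/4)T₄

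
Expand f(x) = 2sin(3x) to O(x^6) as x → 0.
6*x - 9*x**3 + 81*x**5/20 + O(x**6)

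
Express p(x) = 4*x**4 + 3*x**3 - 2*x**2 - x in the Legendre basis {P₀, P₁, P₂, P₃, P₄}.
(2/15)P₀ + (4/5)P₁ + (20/21)P₂ + (6/5)P₃ + (32/35)P₄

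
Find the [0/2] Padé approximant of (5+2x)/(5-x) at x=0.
1/(6*x**2/25 - 3*x/5 + 1)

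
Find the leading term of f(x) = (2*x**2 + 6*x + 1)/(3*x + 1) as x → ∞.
2*x/3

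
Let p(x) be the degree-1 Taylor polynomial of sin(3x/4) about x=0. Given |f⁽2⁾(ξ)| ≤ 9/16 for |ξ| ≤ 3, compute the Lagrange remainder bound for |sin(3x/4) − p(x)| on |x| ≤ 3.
81/32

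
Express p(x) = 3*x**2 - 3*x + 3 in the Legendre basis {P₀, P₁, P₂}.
(4)P₀ + (-3)P₁ + (2)P₂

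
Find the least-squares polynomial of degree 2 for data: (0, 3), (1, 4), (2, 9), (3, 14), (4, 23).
101/35 + (3/7)x + (8/7)x²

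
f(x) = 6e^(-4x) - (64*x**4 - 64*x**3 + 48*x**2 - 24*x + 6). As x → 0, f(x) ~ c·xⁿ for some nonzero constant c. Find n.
5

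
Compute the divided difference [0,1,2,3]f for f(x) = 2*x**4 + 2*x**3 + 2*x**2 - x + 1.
14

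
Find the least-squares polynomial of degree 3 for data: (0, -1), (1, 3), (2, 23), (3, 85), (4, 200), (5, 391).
-11/14 + (-43/84)x + (5/14)x² + (37/12)x³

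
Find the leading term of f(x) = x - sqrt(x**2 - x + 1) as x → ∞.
1/2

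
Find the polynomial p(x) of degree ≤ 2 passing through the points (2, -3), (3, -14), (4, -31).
-3*x**2 + 4*x + 1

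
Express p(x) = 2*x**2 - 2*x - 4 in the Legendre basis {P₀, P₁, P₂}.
(-10/3)P₀ + (-2)P₁ + (4/3)P₂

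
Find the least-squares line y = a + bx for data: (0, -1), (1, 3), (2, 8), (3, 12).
a = -11/10, b = 22/5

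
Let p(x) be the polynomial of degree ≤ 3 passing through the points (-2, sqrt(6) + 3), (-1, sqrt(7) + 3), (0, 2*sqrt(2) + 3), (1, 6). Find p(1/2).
-5*sqrt(7)/16 + sqrt(6)/16 + 15*sqrt(2)/8 + 63/16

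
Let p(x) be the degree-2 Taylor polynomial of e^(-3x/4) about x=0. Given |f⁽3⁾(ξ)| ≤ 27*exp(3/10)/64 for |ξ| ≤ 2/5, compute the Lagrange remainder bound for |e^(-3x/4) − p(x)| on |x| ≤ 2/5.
9*exp(3/10)/2000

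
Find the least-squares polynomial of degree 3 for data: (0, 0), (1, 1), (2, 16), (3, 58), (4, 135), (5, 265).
-5/42 + (-355/252)x + (31/42)x² + (73/36)x³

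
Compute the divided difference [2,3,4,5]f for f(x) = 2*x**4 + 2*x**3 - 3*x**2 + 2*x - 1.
30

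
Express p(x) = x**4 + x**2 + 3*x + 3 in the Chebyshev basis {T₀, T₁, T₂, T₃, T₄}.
(31/8)T₀ + (3)T₁ + T₂ + (1/8)T₄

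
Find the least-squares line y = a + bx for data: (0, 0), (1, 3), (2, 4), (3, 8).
a = 0, b = 5/2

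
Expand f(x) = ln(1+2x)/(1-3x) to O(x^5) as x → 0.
2*x + 4*x**2 + 44*x**3/3 + 40*x**4 + O(x**5)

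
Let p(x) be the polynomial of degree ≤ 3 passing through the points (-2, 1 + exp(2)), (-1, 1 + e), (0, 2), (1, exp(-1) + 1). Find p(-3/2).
(1 + e*(11 + 5*exp(2) + 15*e))*exp(-1)/16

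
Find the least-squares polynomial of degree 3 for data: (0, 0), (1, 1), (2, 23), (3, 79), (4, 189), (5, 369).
-19/126 + (-1679/756)x + (137/126)x² + (305/108)x³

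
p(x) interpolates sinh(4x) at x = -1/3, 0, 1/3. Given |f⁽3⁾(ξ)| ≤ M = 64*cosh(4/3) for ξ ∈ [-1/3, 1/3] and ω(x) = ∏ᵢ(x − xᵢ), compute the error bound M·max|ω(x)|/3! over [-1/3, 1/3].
64*sqrt(3)*cosh(4/3)/729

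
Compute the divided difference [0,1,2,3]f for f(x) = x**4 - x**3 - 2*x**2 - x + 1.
5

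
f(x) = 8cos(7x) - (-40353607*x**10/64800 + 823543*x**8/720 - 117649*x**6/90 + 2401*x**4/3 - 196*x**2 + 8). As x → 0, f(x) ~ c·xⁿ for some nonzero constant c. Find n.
12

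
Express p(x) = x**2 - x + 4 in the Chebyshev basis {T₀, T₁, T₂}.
(9/2)T₀ - T₁ + (1/2)T₂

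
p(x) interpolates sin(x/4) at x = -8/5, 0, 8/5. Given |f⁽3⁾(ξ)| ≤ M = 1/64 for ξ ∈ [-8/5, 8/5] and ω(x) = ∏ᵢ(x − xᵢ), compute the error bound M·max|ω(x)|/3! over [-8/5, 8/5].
8*sqrt(3)/3375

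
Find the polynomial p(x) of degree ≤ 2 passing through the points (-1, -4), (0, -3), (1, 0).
x**2 + 2*x - 3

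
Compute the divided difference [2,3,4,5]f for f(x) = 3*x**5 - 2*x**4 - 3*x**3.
344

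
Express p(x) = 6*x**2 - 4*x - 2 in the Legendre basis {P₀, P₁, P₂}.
(-4)P₁ + (4)P₂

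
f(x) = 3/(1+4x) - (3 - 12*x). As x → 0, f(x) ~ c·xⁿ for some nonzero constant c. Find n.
2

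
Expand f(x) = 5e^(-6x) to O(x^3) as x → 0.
5 - 30*x + 90*x**2 + O(x**3)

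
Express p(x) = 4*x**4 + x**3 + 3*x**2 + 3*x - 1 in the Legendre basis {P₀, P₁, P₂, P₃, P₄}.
(4/5)P₀ + (18/5)P₁ + (30/7)P₂ + (2/5)P₃ + (32/35)P₄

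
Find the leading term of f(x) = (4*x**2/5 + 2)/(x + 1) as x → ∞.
4*x/5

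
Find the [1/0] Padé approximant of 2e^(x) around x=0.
2*x + 2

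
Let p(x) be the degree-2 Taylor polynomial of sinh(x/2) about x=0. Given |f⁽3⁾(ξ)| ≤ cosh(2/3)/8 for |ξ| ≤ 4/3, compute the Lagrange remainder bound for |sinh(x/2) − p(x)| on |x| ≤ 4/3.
4*cosh(2/3)/81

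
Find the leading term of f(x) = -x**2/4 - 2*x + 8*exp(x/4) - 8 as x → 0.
x**3/48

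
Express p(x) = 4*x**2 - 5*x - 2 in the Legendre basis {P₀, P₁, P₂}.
(-2/3)P₀ + (-5)P₁ + (8/3)P₂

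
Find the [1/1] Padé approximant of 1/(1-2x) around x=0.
1/(1 - 2*x)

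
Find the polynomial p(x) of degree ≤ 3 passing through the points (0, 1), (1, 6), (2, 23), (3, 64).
2*x**3 + 3*x + 1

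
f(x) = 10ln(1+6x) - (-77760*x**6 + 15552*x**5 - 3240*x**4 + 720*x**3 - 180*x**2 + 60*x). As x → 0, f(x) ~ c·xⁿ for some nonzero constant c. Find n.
7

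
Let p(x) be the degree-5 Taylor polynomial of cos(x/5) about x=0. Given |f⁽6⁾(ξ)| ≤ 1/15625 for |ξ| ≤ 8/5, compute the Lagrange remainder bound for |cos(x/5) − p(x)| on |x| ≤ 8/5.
16384/10986328125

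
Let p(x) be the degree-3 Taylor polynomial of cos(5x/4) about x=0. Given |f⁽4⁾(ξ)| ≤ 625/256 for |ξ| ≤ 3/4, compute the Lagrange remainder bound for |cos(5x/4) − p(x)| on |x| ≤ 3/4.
16875/524288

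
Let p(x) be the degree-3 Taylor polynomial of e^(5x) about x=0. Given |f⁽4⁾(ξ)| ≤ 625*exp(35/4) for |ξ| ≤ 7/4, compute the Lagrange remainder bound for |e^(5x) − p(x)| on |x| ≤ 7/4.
1500625*exp(35/4)/6144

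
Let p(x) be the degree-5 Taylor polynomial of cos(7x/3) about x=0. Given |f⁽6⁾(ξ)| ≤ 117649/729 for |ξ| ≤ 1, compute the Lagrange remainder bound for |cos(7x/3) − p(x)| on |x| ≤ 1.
117649/524880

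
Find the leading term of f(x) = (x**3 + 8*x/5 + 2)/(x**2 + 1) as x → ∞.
x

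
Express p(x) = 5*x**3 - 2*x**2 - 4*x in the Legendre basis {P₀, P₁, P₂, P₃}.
(-2/3)P₀ - P₁ + (-4/3)P₂ + (2)P₃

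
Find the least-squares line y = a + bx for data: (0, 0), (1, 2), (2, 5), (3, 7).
a = -1/10, b = 12/5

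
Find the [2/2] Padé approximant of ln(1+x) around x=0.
x*(x + 2)/(2*(x**2/6 + x + 1))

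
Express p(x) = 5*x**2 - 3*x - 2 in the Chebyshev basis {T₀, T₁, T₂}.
(1/2)T₀ + (-3)T₁ + (5/2)T₂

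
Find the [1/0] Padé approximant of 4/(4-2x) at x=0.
x/2 + 1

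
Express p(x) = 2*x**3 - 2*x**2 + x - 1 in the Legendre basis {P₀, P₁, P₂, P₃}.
(-5/3)P₀ + (11/5)P₁ + (-4/3)P₂ + (4/5)P₃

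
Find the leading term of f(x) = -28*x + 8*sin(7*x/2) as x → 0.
-343*x**3/6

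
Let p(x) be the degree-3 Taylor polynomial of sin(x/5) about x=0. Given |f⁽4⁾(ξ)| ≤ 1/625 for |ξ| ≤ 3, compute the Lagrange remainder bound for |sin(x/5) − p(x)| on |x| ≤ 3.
27/5000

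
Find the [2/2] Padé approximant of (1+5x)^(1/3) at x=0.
(175*x**2/27 + 35*x/6 + 1)/(125*x**2/54 + 25*x/6 + 1)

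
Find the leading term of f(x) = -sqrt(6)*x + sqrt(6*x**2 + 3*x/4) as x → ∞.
sqrt(6)/16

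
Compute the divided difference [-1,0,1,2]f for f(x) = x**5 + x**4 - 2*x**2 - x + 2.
7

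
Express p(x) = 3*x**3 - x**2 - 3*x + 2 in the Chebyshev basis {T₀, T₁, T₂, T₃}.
(3/2)T₀ + (-3/4)T₁ + (-1/2)T₂ + (3/4)T₃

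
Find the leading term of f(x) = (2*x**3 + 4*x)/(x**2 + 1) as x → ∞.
2*x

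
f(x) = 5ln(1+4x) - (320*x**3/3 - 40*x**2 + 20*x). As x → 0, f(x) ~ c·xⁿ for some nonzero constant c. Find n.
4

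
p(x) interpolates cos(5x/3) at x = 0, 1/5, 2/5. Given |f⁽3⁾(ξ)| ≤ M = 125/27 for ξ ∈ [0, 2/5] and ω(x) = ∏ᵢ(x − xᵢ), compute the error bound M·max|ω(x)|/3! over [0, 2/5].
sqrt(3)/729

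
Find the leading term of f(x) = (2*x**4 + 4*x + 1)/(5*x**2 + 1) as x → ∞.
2*x**2/5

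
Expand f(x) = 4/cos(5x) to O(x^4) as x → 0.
4 + 50*x**2 + O(x**4)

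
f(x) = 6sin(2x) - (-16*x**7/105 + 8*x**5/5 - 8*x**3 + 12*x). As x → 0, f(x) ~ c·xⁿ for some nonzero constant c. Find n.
9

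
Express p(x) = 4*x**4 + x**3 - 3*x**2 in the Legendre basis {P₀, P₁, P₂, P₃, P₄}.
(-1/5)P₀ + (3/5)P₁ + (2/7)P₂ + (2/5)P₃ + (32/35)P₄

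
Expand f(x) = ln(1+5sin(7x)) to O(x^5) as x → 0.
35*x - 1225*x**2/2 + 84035*x**3/6 - 4381825*x**4/12 + O(x**5)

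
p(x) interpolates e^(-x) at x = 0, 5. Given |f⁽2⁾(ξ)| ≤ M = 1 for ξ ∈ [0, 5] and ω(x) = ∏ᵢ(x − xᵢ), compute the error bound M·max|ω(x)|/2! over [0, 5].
25/8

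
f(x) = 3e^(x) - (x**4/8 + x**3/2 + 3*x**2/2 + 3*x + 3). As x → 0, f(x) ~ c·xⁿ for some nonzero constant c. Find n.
5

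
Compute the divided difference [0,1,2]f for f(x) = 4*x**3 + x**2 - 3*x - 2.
13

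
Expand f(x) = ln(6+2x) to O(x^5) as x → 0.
log(6) + x/3 - x**2/18 + x**3/81 - x**4/324 + O(x**5)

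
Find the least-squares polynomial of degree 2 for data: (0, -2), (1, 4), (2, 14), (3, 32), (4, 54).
-66/35 + (18/7)x + (20/7)x²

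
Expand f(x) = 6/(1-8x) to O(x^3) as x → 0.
6 + 48*x + 384*x**2 + O(x**3)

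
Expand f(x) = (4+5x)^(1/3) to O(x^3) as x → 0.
2**(2/3) + 5*2**(2/3)*x/12 - 25*2**(2/3)*x**2/144 + O(x**3)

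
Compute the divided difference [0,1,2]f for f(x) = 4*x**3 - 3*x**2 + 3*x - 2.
9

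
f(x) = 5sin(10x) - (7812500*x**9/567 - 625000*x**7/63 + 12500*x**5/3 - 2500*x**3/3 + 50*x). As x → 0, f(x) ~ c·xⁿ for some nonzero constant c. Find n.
11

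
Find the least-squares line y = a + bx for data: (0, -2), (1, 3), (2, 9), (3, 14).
a = -21/10, b = 27/5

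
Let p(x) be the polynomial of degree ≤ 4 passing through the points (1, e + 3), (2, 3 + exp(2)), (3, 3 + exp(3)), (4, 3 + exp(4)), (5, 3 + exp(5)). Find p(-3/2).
-1365*exp(4)/32 - 2145*exp(2)/32 + 3 + 3003*e/128 + 1155*exp(5)/128 + 5005*exp(3)/64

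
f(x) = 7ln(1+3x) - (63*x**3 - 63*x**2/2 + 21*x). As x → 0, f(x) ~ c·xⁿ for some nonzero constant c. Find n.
4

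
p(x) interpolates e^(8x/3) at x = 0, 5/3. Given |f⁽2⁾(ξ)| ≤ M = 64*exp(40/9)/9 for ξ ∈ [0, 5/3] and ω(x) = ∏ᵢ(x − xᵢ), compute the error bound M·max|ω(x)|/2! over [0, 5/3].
200*exp(40/9)/81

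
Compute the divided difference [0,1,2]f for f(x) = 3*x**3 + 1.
9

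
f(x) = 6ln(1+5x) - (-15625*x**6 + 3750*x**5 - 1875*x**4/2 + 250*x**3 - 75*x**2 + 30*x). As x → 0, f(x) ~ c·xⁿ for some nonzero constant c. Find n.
7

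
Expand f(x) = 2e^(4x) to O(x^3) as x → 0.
2 + 8*x + 16*x**2 + O(x**3)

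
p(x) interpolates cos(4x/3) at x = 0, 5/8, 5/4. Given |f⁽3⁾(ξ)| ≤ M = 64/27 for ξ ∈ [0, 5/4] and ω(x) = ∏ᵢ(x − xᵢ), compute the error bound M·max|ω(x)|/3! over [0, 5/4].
125*sqrt(3)/5832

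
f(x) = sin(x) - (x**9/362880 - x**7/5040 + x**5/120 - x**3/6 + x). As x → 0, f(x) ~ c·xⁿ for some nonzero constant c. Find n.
11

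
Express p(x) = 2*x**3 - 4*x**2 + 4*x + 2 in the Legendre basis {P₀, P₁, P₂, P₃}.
(2/3)P₀ + (26/5)P₁ + (-8/3)P₂ + (4/5)P₃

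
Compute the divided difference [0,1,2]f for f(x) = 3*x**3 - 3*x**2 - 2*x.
6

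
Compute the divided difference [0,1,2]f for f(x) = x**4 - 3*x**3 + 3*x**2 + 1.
1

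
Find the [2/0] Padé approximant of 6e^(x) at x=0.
3*x**2 + 6*x + 6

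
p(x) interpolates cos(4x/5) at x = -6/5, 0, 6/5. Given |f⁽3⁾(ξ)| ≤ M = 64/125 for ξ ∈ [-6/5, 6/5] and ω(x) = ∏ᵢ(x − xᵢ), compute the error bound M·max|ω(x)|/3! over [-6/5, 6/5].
512*sqrt(3)/15625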